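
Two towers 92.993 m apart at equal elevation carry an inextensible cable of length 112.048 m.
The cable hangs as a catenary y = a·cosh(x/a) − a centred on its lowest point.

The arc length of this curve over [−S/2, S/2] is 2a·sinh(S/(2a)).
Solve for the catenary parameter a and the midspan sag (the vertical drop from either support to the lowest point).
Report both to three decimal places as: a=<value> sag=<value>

a=43.166 sag=27.559

seed: a₀ = √(S³/(24(L−S))) = √(92.993³/(24·19.055)) = 41.933903
iter 1: u=1.108804  f(a)=+1.206e+00  f'(a)=-1.026e+00  a ← 41.933903 − (+1.206e+00/-1.026e+00) = 43.110072
iter 2: u=1.078553  f(a)=+5.261e-02  f'(a)=-9.379e-01  a ← 43.110072 − (+5.261e-02/-9.379e-01) = 43.166169
iter 3: u=1.077151  f(a)=+1.102e-04  f'(a)=-9.339e-01  a ← 43.166169 − (+1.102e-04/-9.339e-01) = 43.166287
iter 4: u=1.077148  f(a)=+4.856e-10  f'(a)=-9.339e-01  a ← 43.166287 − (+4.856e-10/-9.339e-01) = 43.166287
iter 5: u=1.077148  f(a)=+2.842e-14  f'(a)=-9.339e-01  a ← 43.166287 − (+2.842e-14/-9.339e-01) = 43.166287
converged: |Δa| < 1e-12 after 5 iterations
sag = a·(cosh(S/(2a)) − 1) = 43.166287·(cosh(1.077148) − 1) = 27.558651
T_max/T_min = cosh(S/(2a)) = 1.638430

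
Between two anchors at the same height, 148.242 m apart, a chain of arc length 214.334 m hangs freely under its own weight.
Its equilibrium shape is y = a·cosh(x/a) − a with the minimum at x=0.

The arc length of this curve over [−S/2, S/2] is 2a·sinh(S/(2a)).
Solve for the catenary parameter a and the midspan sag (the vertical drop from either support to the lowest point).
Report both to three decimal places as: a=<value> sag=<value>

a=48.084 sag=69.376

seed: a₀ = √(S³/(24(L−S))) = √(148.242³/(24·66.092)) = 45.318636
iter 1: u=1.635552  f(a)=+9.424e+00  f'(a)=-3.775e+00  a ← 45.318636 − (+9.424e+00/-3.775e+00) = 47.814917
iter 2: u=1.550165  f(a)=+8.347e-01  f'(a)=-3.134e+00  a ← 47.814917 − (+8.347e-01/-3.134e+00) = 48.081290
iter 3: u=1.541577  f(a)=+7.954e-03  f'(a)=-3.074e+00  a ← 48.081290 − (+7.954e-03/-3.074e+00) = 48.083878
iter 4: u=1.541494  f(a)=+7.374e-07  f'(a)=-3.074e+00  a ← 48.083878 − (+7.374e-07/-3.074e+00) = 48.083878
iter 5: u=1.541494  f(a)=+0.000e+00  f'(a)=-3.074e+00  a ← 48.083878 − (+0.000e+00/-3.074e+00) = 48.083878
converged: |Δa| < 1e-12 after 5 iterations
sag = a·(cosh(S/(2a)) − 1) = 48.083878·(cosh(1.541494) − 1) = 69.376010
T_max/T_min = cosh(S/(2a)) = 2.442812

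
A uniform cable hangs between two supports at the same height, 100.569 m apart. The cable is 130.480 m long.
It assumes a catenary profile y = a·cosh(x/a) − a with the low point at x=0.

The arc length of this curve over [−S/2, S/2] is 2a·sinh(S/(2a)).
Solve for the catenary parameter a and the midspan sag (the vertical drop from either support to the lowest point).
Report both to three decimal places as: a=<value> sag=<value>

seed: a₀ = √(S³/(24(L−S))) = √(100.569³/(24·29.911)) = 37.642210
iter 1: u=1.335854  f(a)=+2.785e+00  f'(a)=-1.892e+00  a ← 37.642210 − (+2.785e+00/-1.892e+00) = 39.114615
iter 2: u=1.285568  f(a)=+1.717e-01  f'(a)=-1.665e+00  a ← 39.114615 − (+1.717e-01/-1.665e+00) = 39.217782
iter 3: u=1.282186  f(a)=+7.481e-04  f'(a)=-1.650e+00  a ← 39.217782 − (+7.481e-04/-1.650e+00) = 39.218236
iter 4: u=1.282171  f(a)=+1.433e-08  f'(a)=-1.650e+00  a ← 39.218236 − (+1.433e-08/-1.650e+00) = 39.218236
iter 5: u=1.282171  f(a)=+2.842e-14  f'(a)=-1.650e+00  a ← 39.218236 − (+2.842e-14/-1.650e+00) = 39.218236
converged: |Δa| < 1e-12 after 5 iterations
sag = a·(cosh(S/(2a)) − 1) = 39.218236·(cosh(1.282171) − 1) = 36.902245
T_max/T_min = cosh(S/(2a)) = 1.940946

a=39.218 sag=36.902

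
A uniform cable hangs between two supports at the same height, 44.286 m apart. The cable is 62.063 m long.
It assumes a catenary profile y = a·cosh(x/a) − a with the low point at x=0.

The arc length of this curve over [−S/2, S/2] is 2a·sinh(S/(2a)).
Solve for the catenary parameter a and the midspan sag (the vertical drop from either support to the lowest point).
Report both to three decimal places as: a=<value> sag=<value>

seed: a₀ = √(S³/(24(L−S))) = √(44.286³/(24·17.777)) = 14.268057
iter 1: u=1.551928  f(a)=+2.268e+00  f'(a)=-3.146e+00  a ← 14.268057 − (+2.268e+00/-3.146e+00) = 14.988887
iter 2: u=1.477295  f(a)=+1.832e-01  f'(a)=-2.657e+00  a ← 14.988887 − (+1.832e-01/-2.657e+00) = 15.057843
iter 3: u=1.470529  f(a)=+1.427e-03  f'(a)=-2.615e+00  a ← 15.057843 − (+1.427e-03/-2.615e+00) = 15.058388
iter 4: u=1.470476  f(a)=+8.816e-08  f'(a)=-2.615e+00  a ← 15.058388 − (+8.816e-08/-2.615e+00) = 15.058388
iter 5: u=1.470476  f(a)=+1.421e-14  f'(a)=-2.615e+00  a ← 15.058388 − (+1.421e-14/-2.615e+00) = 15.058388
converged: |Δa| < 1e-12 after 5 iterations
sag = a·(cosh(S/(2a)) − 1) = 15.058388·(cosh(1.470476) − 1) = 19.433771
T_max/T_min = cosh(S/(2a)) = 2.290561

a=15.058 sag=19.434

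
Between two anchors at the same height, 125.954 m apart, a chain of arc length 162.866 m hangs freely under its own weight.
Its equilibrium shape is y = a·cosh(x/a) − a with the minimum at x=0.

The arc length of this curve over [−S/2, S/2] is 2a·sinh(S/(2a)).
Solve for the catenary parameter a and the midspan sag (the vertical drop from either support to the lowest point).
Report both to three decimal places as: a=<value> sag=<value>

a=49.454 sag=45.820

seed: a₀ = √(S³/(24(L−S))) = √(125.954³/(24·36.912)) = 47.492883
iter 1: u=1.326030  f(a)=+3.384e+00  f'(a)=-1.845e+00  a ← 47.492883 − (+3.384e+00/-1.845e+00) = 49.326801
iter 2: u=1.276730  f(a)=+2.059e-01  f'(a)=-1.627e+00  a ← 49.326801 − (+2.059e-01/-1.627e+00) = 49.453348
iter 3: u=1.273463  f(a)=+8.714e-04  f'(a)=-1.613e+00  a ← 49.453348 − (+8.714e-04/-1.613e+00) = 49.453888
iter 4: u=1.273449  f(a)=+1.575e-08  f'(a)=-1.613e+00  a ← 49.453888 − (+1.575e-08/-1.613e+00) = 49.453888
iter 5: u=1.273449  f(a)=-2.842e-14  f'(a)=-1.613e+00  a ← 49.453888 − (-2.842e-14/-1.613e+00) = 49.453888
converged: |Δa| < 1e-12 after 5 iterations
sag = a·(cosh(S/(2a)) − 1) = 49.453888·(cosh(1.273449) − 1) = 45.819511
T_max/T_min = cosh(S/(2a)) = 1.926510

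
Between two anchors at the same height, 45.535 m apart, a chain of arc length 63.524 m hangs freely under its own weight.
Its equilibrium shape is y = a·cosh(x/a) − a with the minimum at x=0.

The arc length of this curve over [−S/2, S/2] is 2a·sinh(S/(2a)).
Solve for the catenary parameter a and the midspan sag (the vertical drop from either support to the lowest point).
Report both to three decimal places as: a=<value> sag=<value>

seed: a₀ = √(S³/(24(L−S))) = √(45.535³/(24·17.989)) = 14.787981
iter 1: u=1.539595  f(a)=+2.256e+00  f'(a)=-3.061e+00  a ← 14.787981 − (+2.256e+00/-3.061e+00) = 15.525210
iter 2: u=1.466486  f(a)=+1.797e-01  f'(a)=-2.591e+00  a ← 15.525210 − (+1.797e-01/-2.591e+00) = 15.594573
iter 3: u=1.459963  f(a)=+1.358e-03  f'(a)=-2.552e+00  a ← 15.594573 − (+1.358e-03/-2.552e+00) = 15.595105
iter 4: u=1.459913  f(a)=+7.883e-08  f'(a)=-2.552e+00  a ← 15.595105 − (+7.883e-08/-2.552e+00) = 15.595105
iter 5: u=1.459913  f(a)=+0.000e+00  f'(a)=-2.552e+00  a ← 15.595105 − (+0.000e+00/-2.552e+00) = 15.595105
converged: |Δa| < 1e-12 after 5 iterations
sag = a·(cosh(S/(2a)) − 1) = 15.595105·(cosh(1.459913) − 1) = 19.788958
T_max/T_min = cosh(S/(2a)) = 2.268921

a=15.595 sag=19.789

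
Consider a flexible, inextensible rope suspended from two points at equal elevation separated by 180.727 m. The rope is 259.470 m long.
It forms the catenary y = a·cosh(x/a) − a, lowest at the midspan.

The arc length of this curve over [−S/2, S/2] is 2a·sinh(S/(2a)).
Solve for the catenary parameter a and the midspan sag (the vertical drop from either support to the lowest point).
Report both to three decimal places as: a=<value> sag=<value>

seed: a₀ = √(S³/(24(L−S))) = √(180.727³/(24·78.743)) = 55.888565
iter 1: u=1.616851  f(a)=+1.096e+01  f'(a)=-3.627e+00  a ← 55.888565 − (+1.096e+01/-3.627e+00) = 58.909757
iter 2: u=1.533931  f(a)=+9.512e-01  f'(a)=-3.022e+00  a ← 58.909757 − (+9.512e-01/-3.022e+00) = 59.224512
iter 3: u=1.525779  f(a)=+8.674e-03  f'(a)=-2.967e+00  a ← 59.224512 − (+8.674e-03/-2.967e+00) = 59.227435
iter 4: u=1.525703  f(a)=+7.358e-07  f'(a)=-2.967e+00  a ← 59.227435 − (+7.358e-07/-2.967e+00) = 59.227436
iter 5: u=1.525703  f(a)=-5.684e-14  f'(a)=-2.967e+00  a ← 59.227436 − (-5.684e-14/-2.967e+00) = 59.227436
converged: |Δa| < 1e-12 after 5 iterations
sag = a·(cosh(S/(2a)) − 1) = 59.227436·(cosh(1.525703) − 1) = 83.387638
T_max/T_min = cosh(S/(2a)) = 2.407922

a=59.227 sag=83.388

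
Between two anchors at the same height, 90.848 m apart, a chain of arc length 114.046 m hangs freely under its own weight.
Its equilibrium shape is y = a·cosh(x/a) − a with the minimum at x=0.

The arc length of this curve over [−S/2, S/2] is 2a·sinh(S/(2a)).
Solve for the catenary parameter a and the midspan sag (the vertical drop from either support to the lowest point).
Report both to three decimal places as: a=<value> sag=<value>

seed: a₀ = √(S³/(24(L−S))) = √(90.848³/(24·23.198)) = 36.697980
iter 1: u=1.237779  f(a)=+1.843e+00  f'(a)=-1.469e+00  a ← 36.697980 − (+1.843e+00/-1.469e+00) = 37.952895
iter 2: u=1.196852  f(a)=+9.877e-02  f'(a)=-1.315e+00  a ← 37.952895 − (+9.877e-02/-1.315e+00) = 38.027990
iter 3: u=1.194489  f(a)=+3.191e-04  f'(a)=-1.307e+00  a ← 38.027990 − (+3.191e-04/-1.307e+00) = 38.028234
iter 4: u=1.194481  f(a)=+3.355e-09  f'(a)=-1.307e+00  a ← 38.028234 − (+3.355e-09/-1.307e+00) = 38.028234
iter 5: u=1.194481  f(a)=+0.000e+00  f'(a)=-1.307e+00  a ← 38.028234 − (+0.000e+00/-1.307e+00) = 38.028234
converged: |Δa| < 1e-12 after 5 iterations
sag = a·(cosh(S/(2a)) − 1) = 38.028234·(cosh(1.194481) − 1) = 30.512040
T_max/T_min = cosh(S/(2a)) = 1.802352

a=38.028 sag=30.512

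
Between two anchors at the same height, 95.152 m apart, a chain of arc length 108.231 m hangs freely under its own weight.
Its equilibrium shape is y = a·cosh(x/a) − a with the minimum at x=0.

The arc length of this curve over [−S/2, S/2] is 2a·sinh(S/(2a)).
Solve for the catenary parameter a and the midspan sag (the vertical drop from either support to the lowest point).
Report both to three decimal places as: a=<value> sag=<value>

seed: a₀ = √(S³/(24(L−S))) = √(95.152³/(24·13.079)) = 52.388262
iter 1: u=0.908142  f(a)=+5.500e-01  f'(a)=-5.417e-01  a ← 52.388262 − (+5.500e-01/-5.417e-01) = 53.403618
iter 2: u=0.890876  f(a)=+1.640e-02  f'(a)=-5.099e-01  a ← 53.403618 − (+1.640e-02/-5.099e-01) = 53.435780
iter 3: u=0.890340  f(a)=+1.557e-05  f'(a)=-5.089e-01  a ← 53.435780 − (+1.557e-05/-5.089e-01) = 53.435811
iter 4: u=0.890339  f(a)=+1.405e-11  f'(a)=-5.089e-01  a ← 53.435811 − (+1.405e-11/-5.089e-01) = 53.435811
converged: |Δa| < 1e-12 after 4 iterations
sag = a·(cosh(S/(2a)) − 1) = 53.435811·(cosh(0.890339) − 1) = 22.615969
T_max/T_min = cosh(S/(2a)) = 1.423236

a=53.436 sag=22.616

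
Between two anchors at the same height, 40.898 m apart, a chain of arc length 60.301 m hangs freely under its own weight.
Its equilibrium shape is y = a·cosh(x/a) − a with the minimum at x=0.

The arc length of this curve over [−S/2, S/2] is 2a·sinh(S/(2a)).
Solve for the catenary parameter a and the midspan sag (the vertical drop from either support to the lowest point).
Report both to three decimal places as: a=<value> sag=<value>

seed: a₀ = √(S³/(24(L−S))) = √(40.898³/(24·19.403)) = 12.120291
iter 1: u=1.687171  f(a)=+2.956e+00  f'(a)=-4.211e+00  a ← 12.120291 − (+2.956e+00/-4.211e+00) = 12.822370
iter 2: u=1.594791  f(a)=+2.763e-01  f'(a)=-3.457e+00  a ← 12.822370 − (+2.763e-01/-3.457e+00) = 12.902299
iter 3: u=1.584911  f(a)=+2.964e-03  f'(a)=-3.384e+00  a ← 12.902299 − (+2.964e-03/-3.384e+00) = 12.903175
iter 4: u=1.584804  f(a)=+3.491e-07  f'(a)=-3.383e+00  a ← 12.903175 − (+3.491e-07/-3.383e+00) = 12.903175
iter 5: u=1.584804  f(a)=+7.105e-15  f'(a)=-3.383e+00  a ← 12.903175 − (+7.105e-15/-3.383e+00) = 12.903175
converged: |Δa| < 1e-12 after 5 iterations
sag = a·(cosh(S/(2a)) − 1) = 12.903175·(cosh(1.584804) − 1) = 19.892321
T_max/T_min = cosh(S/(2a)) = 2.541661

a=12.903 sag=19.892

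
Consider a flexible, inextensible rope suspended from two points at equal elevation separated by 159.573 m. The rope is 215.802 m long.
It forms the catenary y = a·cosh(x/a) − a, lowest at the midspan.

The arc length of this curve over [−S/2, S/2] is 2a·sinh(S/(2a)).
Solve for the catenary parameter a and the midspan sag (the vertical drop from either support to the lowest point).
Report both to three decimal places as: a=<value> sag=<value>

a=57.565 sag=64.731

seed: a₀ = √(S³/(24(L−S))) = √(159.573³/(24·56.229)) = 54.872319
iter 1: u=1.454039  f(a)=+6.252e+00  f'(a)=-2.517e+00  a ← 54.872319 − (+6.252e+00/-2.517e+00) = 57.356536
iter 2: u=1.391062  f(a)=+4.497e-01  f'(a)=-2.167e+00  a ← 57.356536 − (+4.497e-01/-2.167e+00) = 57.564070
iter 3: u=1.386047  f(a)=+2.724e-03  f'(a)=-2.140e+00  a ← 57.564070 − (+2.724e-03/-2.140e+00) = 57.565343
iter 4: u=1.386016  f(a)=+1.013e-07  f'(a)=-2.140e+00  a ← 57.565343 − (+1.013e-07/-2.140e+00) = 57.565343
iter 5: u=1.386016  f(a)=-2.842e-14  f'(a)=-2.140e+00  a ← 57.565343 − (-2.842e-14/-2.140e+00) = 57.565343
converged: |Δa| < 1e-12 after 5 iterations
sag = a·(cosh(S/(2a)) − 1) = 57.565343·(cosh(1.386016) − 1) = 64.730996
T_max/T_min = cosh(S/(2a)) = 2.124479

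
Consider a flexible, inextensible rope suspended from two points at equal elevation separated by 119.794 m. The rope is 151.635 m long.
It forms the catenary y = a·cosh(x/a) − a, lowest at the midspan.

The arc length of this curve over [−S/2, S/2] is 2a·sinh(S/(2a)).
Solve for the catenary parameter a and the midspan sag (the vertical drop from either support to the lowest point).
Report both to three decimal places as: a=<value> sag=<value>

a=49.216 sag=41.175

seed: a₀ = √(S³/(24(L−S))) = √(119.794³/(24·31.841)) = 47.430055
iter 1: u=1.262849  f(a)=+2.638e+00  f'(a)=-1.569e+00  a ← 47.430055 − (+2.638e+00/-1.569e+00) = 49.110736
iter 2: u=1.219631  f(a)=+1.467e-01  f'(a)=-1.399e+00  a ← 49.110736 − (+1.467e-01/-1.399e+00) = 49.215566
iter 3: u=1.217034  f(a)=+5.127e-04  f'(a)=-1.389e+00  a ← 49.215566 − (+5.127e-04/-1.389e+00) = 49.215935
iter 4: u=1.217025  f(a)=+6.313e-09  f'(a)=-1.389e+00  a ← 49.215935 − (+6.313e-09/-1.389e+00) = 49.215935
iter 5: u=1.217025  f(a)=+0.000e+00  f'(a)=-1.389e+00  a ← 49.215935 − (+0.000e+00/-1.389e+00) = 49.215935
converged: |Δa| < 1e-12 after 5 iterations
sag = a·(cosh(S/(2a)) − 1) = 49.215935·(cosh(1.217025) − 1) = 41.174892
T_max/T_min = cosh(S/(2a)) = 1.836617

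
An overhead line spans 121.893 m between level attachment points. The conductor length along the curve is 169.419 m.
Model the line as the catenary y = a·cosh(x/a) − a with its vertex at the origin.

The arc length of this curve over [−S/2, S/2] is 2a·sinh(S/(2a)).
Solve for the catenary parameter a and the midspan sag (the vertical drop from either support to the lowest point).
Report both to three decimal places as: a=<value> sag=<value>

a=41.996 sag=52.552

seed: a₀ = √(S³/(24(L−S))) = √(121.893³/(24·47.526)) = 39.847116
iter 1: u=1.529508  f(a)=+5.879e+00  f'(a)=-2.992e+00  a ← 39.847116 − (+5.879e+00/-2.992e+00) = 41.811926
iter 2: u=1.457634  f(a)=+4.628e-01  f'(a)=-2.538e+00  a ← 41.811926 − (+4.628e-01/-2.538e+00) = 41.994278
iter 3: u=1.451305  f(a)=+3.410e-03  f'(a)=-2.501e+00  a ← 41.994278 − (+3.410e-03/-2.501e+00) = 41.995641
iter 4: u=1.451258  f(a)=+1.881e-07  f'(a)=-2.500e+00  a ← 41.995641 − (+1.881e-07/-2.500e+00) = 41.995641
iter 5: u=1.451258  f(a)=+0.000e+00  f'(a)=-2.500e+00  a ← 41.995641 − (+0.000e+00/-2.500e+00) = 41.995641
converged: |Δa| < 1e-12 after 5 iterations
sag = a·(cosh(S/(2a)) − 1) = 41.995641·(cosh(1.451258) − 1) = 52.552406
T_max/T_min = cosh(S/(2a)) = 2.251378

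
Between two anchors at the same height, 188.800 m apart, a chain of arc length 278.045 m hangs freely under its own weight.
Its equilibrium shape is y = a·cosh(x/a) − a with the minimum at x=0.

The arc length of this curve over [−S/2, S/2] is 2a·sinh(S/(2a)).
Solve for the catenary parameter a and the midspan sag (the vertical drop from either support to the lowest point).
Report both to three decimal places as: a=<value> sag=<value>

seed: a₀ = √(S³/(24(L−S))) = √(188.800³/(24·89.245)) = 56.053846
iter 1: u=1.684095  f(a)=+1.354e+01  f'(a)=-4.184e+00  a ← 56.053846 − (+1.354e+01/-4.184e+00) = 59.291298
iter 2: u=1.592139  f(a)=+1.262e+00  f'(a)=-3.437e+00  a ← 59.291298 − (+1.262e+00/-3.437e+00) = 59.658466
iter 3: u=1.582340  f(a)=+1.344e-02  f'(a)=-3.365e+00  a ← 59.658466 − (+1.344e-02/-3.365e+00) = 59.662462
iter 4: u=1.582234  f(a)=+1.562e-06  f'(a)=-3.364e+00  a ← 59.662462 − (+1.562e-06/-3.364e+00) = 59.662462
iter 5: u=1.582234  f(a)=+0.000e+00  f'(a)=-3.364e+00  a ← 59.662462 − (+0.000e+00/-3.364e+00) = 59.662462
converged: |Δa| < 1e-12 after 5 iterations
sag = a·(cosh(S/(2a)) − 1) = 59.662462·(cosh(1.582234) − 1) = 91.621591
T_max/T_min = cosh(S/(2a)) = 2.535666

a=59.662 sag=91.622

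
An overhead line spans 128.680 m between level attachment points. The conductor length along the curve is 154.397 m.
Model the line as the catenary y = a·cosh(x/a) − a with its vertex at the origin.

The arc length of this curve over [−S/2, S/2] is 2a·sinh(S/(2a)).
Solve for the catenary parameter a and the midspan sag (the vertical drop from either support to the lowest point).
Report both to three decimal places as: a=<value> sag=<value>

a=60.442 sag=37.603

seed: a₀ = √(S³/(24(L−S))) = √(128.680³/(24·25.717)) = 58.755808
iter 1: u=1.095041  f(a)=+1.587e+00  f'(a)=-9.850e-01  a ← 58.755808 − (+1.587e+00/-9.850e-01) = 60.366694
iter 2: u=1.065820  f(a)=+6.759e-02  f'(a)=-9.027e-01  a ← 60.366694 − (+6.759e-02/-9.027e-01) = 60.441575
iter 3: u=1.064499  f(a)=+1.348e-04  f'(a)=-8.991e-01  a ← 60.441575 − (+1.348e-04/-8.991e-01) = 60.441725
iter 4: u=1.064496  f(a)=+5.379e-10  f'(a)=-8.990e-01  a ← 60.441725 − (+5.379e-10/-8.990e-01) = 60.441725
iter 5: u=1.064496  f(a)=+0.000e+00  f'(a)=-8.990e-01  a ← 60.441725 − (+0.000e+00/-8.990e-01) = 60.441725
converged: |Δa| < 1e-12 after 5 iterations
sag = a·(cosh(S/(2a)) − 1) = 60.441725·(cosh(1.064496) − 1) = 37.603216
T_max/T_min = cosh(S/(2a)) = 1.622140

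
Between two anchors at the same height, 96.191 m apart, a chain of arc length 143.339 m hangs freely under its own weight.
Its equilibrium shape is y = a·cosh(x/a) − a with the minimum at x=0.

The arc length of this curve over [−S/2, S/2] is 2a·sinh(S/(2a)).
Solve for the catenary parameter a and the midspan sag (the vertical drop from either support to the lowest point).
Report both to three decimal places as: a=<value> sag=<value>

seed: a₀ = √(S³/(24(L−S))) = √(96.191³/(24·47.148)) = 28.045578
iter 1: u=1.714905  f(a)=+7.439e+00  f'(a)=-4.461e+00  a ← 28.045578 − (+7.439e+00/-4.461e+00) = 29.713167
iter 2: u=1.618659  f(a)=+7.151e-01  f'(a)=-3.641e+00  a ← 29.713167 − (+7.151e-01/-3.641e+00) = 29.909575
iter 3: u=1.608030  f(a)=+8.160e-03  f'(a)=-3.558e+00  a ← 29.909575 − (+8.160e-03/-3.558e+00) = 29.911869
iter 4: u=1.607907  f(a)=+1.089e-06  f'(a)=-3.557e+00  a ← 29.911869 − (+1.089e-06/-3.557e+00) = 29.911869
iter 5: u=1.607907  f(a)=+2.842e-14  f'(a)=-3.557e+00  a ← 29.911869 − (+2.842e-14/-3.557e+00) = 29.911869
converged: |Δa| < 1e-12 after 5 iterations
sag = a·(cosh(S/(2a)) − 1) = 29.911869·(cosh(1.607907) − 1) = 47.749171
T_max/T_min = cosh(S/(2a)) = 2.596329

a=29.912 sag=47.749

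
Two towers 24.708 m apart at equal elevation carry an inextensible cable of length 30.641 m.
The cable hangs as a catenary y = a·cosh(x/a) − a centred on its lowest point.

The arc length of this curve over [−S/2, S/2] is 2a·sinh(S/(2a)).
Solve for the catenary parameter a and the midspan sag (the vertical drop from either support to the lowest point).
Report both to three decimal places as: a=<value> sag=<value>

a=10.644 sag=8.011

seed: a₀ = √(S³/(24(L−S))) = √(24.708³/(24·5.933)) = 10.292327
iter 1: u=1.200312  f(a)=+4.424e-01  f'(a)=-1.328e+00  a ← 10.292327 − (+4.424e-01/-1.328e+00) = 10.625482
iter 2: u=1.162677  f(a)=+2.239e-02  f'(a)=-1.196e+00  a ← 10.625482 − (+2.239e-02/-1.196e+00) = 10.644193
iter 3: u=1.160633  f(a)=+6.410e-05  f'(a)=-1.190e+00  a ← 10.644193 − (+6.410e-05/-1.190e+00) = 10.644246
iter 4: u=1.160627  f(a)=+5.288e-10  f'(a)=-1.190e+00  a ← 10.644246 − (+5.288e-10/-1.190e+00) = 10.644246
iter 5: u=1.160627  f(a)=-1.066e-14  f'(a)=-1.190e+00  a ← 10.644246 − (-1.066e-14/-1.190e+00) = 10.644246
converged: |Δa| < 1e-12 after 5 iterations
sag = a·(cosh(S/(2a)) − 1) = 10.644246·(cosh(1.160627) − 1) = 8.010986
T_max/T_min = cosh(S/(2a)) = 1.752612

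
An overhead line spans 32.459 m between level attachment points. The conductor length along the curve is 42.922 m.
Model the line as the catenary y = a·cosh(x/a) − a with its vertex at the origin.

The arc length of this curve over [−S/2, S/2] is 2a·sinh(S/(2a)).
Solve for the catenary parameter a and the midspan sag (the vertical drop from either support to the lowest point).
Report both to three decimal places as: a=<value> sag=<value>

a=12.197 sag=12.488

seed: a₀ = √(S³/(24(L−S))) = √(32.459³/(24·10.463)) = 11.669949
iter 1: u=1.390709  f(a)=+1.060e+00  f'(a)=-2.165e+00  a ← 11.669949 − (+1.060e+00/-2.165e+00) = 12.159454
iter 2: u=1.334723  f(a)=+7.032e-02  f'(a)=-1.886e+00  a ← 12.159454 − (+7.032e-02/-1.886e+00) = 12.196736
iter 3: u=1.330643  f(a)=+3.584e-04  f'(a)=-1.867e+00  a ← 12.196736 − (+3.584e-04/-1.867e+00) = 12.196928
iter 4: u=1.330622  f(a)=+9.411e-09  f'(a)=-1.867e+00  a ← 12.196928 − (+9.411e-09/-1.867e+00) = 12.196928
iter 5: u=1.330622  f(a)=+7.105e-15  f'(a)=-1.867e+00  a ← 12.196928 − (+7.105e-15/-1.867e+00) = 12.196928
converged: |Δa| < 1e-12 after 5 iterations
sag = a·(cosh(S/(2a)) − 1) = 12.196928·(cosh(1.330622) − 1) = 12.487876
T_max/T_min = cosh(S/(2a)) = 2.023854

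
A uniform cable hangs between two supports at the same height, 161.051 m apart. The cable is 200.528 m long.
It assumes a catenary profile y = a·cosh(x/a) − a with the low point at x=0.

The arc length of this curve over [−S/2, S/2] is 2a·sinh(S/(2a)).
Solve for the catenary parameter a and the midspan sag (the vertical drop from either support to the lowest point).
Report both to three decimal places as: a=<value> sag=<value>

a=68.715 sag=52.836

seed: a₀ = √(S³/(24(L−S))) = √(161.051³/(24·39.477)) = 66.399903
iter 1: u=1.212735  f(a)=+3.007e+00  f'(a)=-1.373e+00  a ← 66.399903 − (+3.007e+00/-1.373e+00) = 68.589200
iter 2: u=1.174026  f(a)=+1.551e-01  f'(a)=-1.235e+00  a ← 68.589200 − (+1.551e-01/-1.235e+00) = 68.714794
iter 3: u=1.171880  f(a)=+4.625e-04  f'(a)=-1.228e+00  a ← 68.714794 − (+4.625e-04/-1.228e+00) = 68.715171
iter 4: u=1.171874  f(a)=+4.139e-09  f'(a)=-1.228e+00  a ← 68.715171 − (+4.139e-09/-1.228e+00) = 68.715171
iter 5: u=1.171874  f(a)=+0.000e+00  f'(a)=-1.228e+00  a ← 68.715171 − (+0.000e+00/-1.228e+00) = 68.715171
converged: |Δa| < 1e-12 after 5 iterations
sag = a·(cosh(S/(2a)) − 1) = 68.715171·(cosh(1.171874) − 1) = 52.835824
T_max/T_min = cosh(S/(2a)) = 1.768911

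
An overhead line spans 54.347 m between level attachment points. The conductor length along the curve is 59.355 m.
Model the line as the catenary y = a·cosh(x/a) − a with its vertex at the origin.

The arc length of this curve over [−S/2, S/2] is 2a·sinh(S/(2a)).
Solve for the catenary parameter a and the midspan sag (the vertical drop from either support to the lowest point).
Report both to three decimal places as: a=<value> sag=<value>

a=37.040 sag=10.423

seed: a₀ = √(S³/(24(L−S))) = √(54.347³/(24·5.008)) = 36.544799
iter 1: u=0.743567  f(a)=+1.403e-01  f'(a)=-2.895e-01  a ← 36.544799 − (+1.403e-01/-2.895e-01) = 37.029311
iter 2: u=0.733838  f(a)=+2.839e-03  f'(a)=-2.779e-01  a ← 37.029311 − (+2.839e-03/-2.779e-01) = 37.039524
iter 3: u=0.733635  f(a)=+1.215e-06  f'(a)=-2.777e-01  a ← 37.039524 − (+1.215e-06/-2.777e-01) = 37.039528
iter 4: u=0.733635  f(a)=+2.416e-13  f'(a)=-2.777e-01  a ← 37.039528 − (+2.416e-13/-2.777e-01) = 37.039528
converged: |Δa| < 1e-12 after 4 iterations
sag = a·(cosh(S/(2a)) − 1) = 37.039528·(cosh(0.733635) − 1) = 10.422885
T_max/T_min = cosh(S/(2a)) = 1.281399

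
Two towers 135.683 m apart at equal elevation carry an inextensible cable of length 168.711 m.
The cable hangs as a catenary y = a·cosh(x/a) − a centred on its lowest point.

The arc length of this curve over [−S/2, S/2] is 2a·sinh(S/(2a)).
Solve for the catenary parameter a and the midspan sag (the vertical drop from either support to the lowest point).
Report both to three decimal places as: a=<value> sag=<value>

a=58.080 sag=44.336

seed: a₀ = √(S³/(24(L−S))) = √(135.683³/(24·33.028)) = 56.135991
iter 1: u=1.208521  f(a)=+2.498e+00  f'(a)=-1.358e+00  a ← 56.135991 − (+2.498e+00/-1.358e+00) = 57.975384
iter 2: u=1.170178  f(a)=+1.280e-01  f'(a)=-1.222e+00  a ← 57.975384 − (+1.280e-01/-1.222e+00) = 58.080149
iter 3: u=1.168067  f(a)=+3.765e-04  f'(a)=-1.215e+00  a ← 58.080149 − (+3.765e-04/-1.215e+00) = 58.080459
iter 4: u=1.168061  f(a)=+3.278e-09  f'(a)=-1.215e+00  a ← 58.080459 − (+3.278e-09/-1.215e+00) = 58.080459
iter 5: u=1.168061  f(a)=+0.000e+00  f'(a)=-1.215e+00  a ← 58.080459 − (+0.000e+00/-1.215e+00) = 58.080459
converged: |Δa| < 1e-12 after 5 iterations
sag = a·(cosh(S/(2a)) − 1) = 58.080459·(cosh(1.168061) − 1) = 44.336288
T_max/T_min = cosh(S/(2a)) = 1.763360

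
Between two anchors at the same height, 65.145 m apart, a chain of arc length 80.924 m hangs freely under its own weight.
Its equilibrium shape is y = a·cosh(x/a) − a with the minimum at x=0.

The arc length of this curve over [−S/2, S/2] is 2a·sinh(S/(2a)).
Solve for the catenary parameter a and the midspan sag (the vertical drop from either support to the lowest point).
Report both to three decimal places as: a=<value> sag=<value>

seed: a₀ = √(S³/(24(L−S))) = √(65.145³/(24·15.779)) = 27.019436
iter 1: u=1.205521  f(a)=+1.187e+00  f'(a)=-1.347e+00  a ← 27.019436 − (+1.187e+00/-1.347e+00) = 27.900845
iter 2: u=1.167438  f(a)=+6.056e-02  f'(a)=-1.213e+00  a ← 27.900845 − (+6.056e-02/-1.213e+00) = 27.950790
iter 3: u=1.165352  f(a)=+1.764e-04  f'(a)=-1.205e+00  a ← 27.950790 − (+1.764e-04/-1.205e+00) = 27.950937
iter 4: u=1.165346  f(a)=+1.506e-09  f'(a)=-1.205e+00  a ← 27.950937 − (+1.506e-09/-1.205e+00) = 27.950937
iter 5: u=1.165346  f(a)=+0.000e+00  f'(a)=-1.205e+00  a ← 27.950937 − (+0.000e+00/-1.205e+00) = 27.950937
converged: |Δa| < 1e-12 after 5 iterations
sag = a·(cosh(S/(2a)) − 1) = 27.950937·(cosh(1.165346) − 1) = 21.226582
T_max/T_min = cosh(S/(2a)) = 1.759423

a=27.951 sag=21.227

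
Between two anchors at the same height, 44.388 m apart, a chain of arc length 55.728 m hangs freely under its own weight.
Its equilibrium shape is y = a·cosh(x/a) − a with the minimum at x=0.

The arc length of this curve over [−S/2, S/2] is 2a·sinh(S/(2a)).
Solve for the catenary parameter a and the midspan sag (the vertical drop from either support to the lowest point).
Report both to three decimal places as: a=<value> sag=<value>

a=18.576 sag=14.912

seed: a₀ = √(S³/(24(L−S))) = √(44.388³/(24·11.340)) = 17.926117
iter 1: u=1.238082  f(a)=+9.015e-01  f'(a)=-1.470e+00  a ← 17.926117 − (+9.015e-01/-1.470e+00) = 18.539380
iter 2: u=1.197127  f(a)=+4.833e-02  f'(a)=-1.316e+00  a ← 18.539380 − (+4.833e-02/-1.316e+00) = 18.576097
iter 3: u=1.194761  f(a)=+1.563e-04  f'(a)=-1.308e+00  a ← 18.576097 − (+1.563e-04/-1.308e+00) = 18.576216
iter 4: u=1.194754  f(a)=+1.647e-09  f'(a)=-1.308e+00  a ← 18.576216 − (+1.647e-09/-1.308e+00) = 18.576216
iter 5: u=1.194754  f(a)=-7.105e-15  f'(a)=-1.308e+00  a ← 18.576216 − (-7.105e-15/-1.308e+00) = 18.576216
converged: |Δa| < 1e-12 after 5 iterations
sag = a·(cosh(S/(2a)) − 1) = 18.576216·(cosh(1.194754) − 1) = 14.912264
T_max/T_min = cosh(S/(2a)) = 1.802761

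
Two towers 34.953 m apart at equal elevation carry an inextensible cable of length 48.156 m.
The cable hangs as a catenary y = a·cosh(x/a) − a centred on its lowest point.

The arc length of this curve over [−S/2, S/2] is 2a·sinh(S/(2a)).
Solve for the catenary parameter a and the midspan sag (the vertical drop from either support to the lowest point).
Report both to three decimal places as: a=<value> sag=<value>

seed: a₀ = √(S³/(24(L−S))) = √(34.953³/(24·13.203)) = 11.608731
iter 1: u=1.505462  f(a)=+1.580e+00  f'(a)=-2.834e+00  a ← 11.608731 − (+1.580e+00/-2.834e+00) = 12.166126
iter 2: u=1.436488  f(a)=+1.209e-01  f'(a)=-2.415e+00  a ← 12.166126 − (+1.209e-01/-2.415e+00) = 12.216180
iter 3: u=1.430603  f(a)=+8.378e-04  f'(a)=-2.382e+00  a ← 12.216180 − (+8.378e-04/-2.382e+00) = 12.216532
iter 4: u=1.430562  f(a)=+4.086e-08  f'(a)=-2.382e+00  a ← 12.216532 − (+4.086e-08/-2.382e+00) = 12.216532
iter 5: u=1.430562  f(a)=+0.000e+00  f'(a)=-2.382e+00  a ← 12.216532 − (+0.000e+00/-2.382e+00) = 12.216532
converged: |Δa| < 1e-12 after 5 iterations
sag = a·(cosh(S/(2a)) − 1) = 12.216532·(cosh(1.430562) − 1) = 14.783352
T_max/T_min = cosh(S/(2a)) = 2.210110

a=12.217 sag=14.783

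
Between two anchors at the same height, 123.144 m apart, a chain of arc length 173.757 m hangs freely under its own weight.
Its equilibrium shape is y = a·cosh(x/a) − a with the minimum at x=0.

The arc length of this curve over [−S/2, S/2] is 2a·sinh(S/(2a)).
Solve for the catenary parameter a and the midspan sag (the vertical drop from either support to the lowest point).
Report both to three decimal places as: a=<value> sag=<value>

seed: a₀ = √(S³/(24(L−S))) = √(123.144³/(24·50.613)) = 39.208770
iter 1: u=1.570363  f(a)=+6.620e+00  f'(a)=-3.277e+00  a ← 39.208770 − (+6.620e+00/-3.277e+00) = 41.228840
iter 2: u=1.493421  f(a)=+5.460e-01  f'(a)=-2.757e+00  a ← 41.228840 − (+5.460e-01/-2.757e+00) = 41.426892
iter 3: u=1.486281  f(a)=+4.452e-03  f'(a)=-2.712e+00  a ← 41.426892 − (+4.452e-03/-2.712e+00) = 41.428533
iter 4: u=1.486222  f(a)=+3.013e-07  f'(a)=-2.712e+00  a ← 41.428533 − (+3.013e-07/-2.712e+00) = 41.428533
iter 5: u=1.486222  f(a)=+0.000e+00  f'(a)=-2.712e+00  a ← 41.428533 − (+0.000e+00/-2.712e+00) = 41.428533
converged: |Δa| < 1e-12 after 5 iterations
sag = a·(cosh(S/(2a)) − 1) = 41.428533·(cosh(1.486222) − 1) = 54.822166
T_max/T_min = cosh(S/(2a)) = 2.323295

a=41.429 sag=54.822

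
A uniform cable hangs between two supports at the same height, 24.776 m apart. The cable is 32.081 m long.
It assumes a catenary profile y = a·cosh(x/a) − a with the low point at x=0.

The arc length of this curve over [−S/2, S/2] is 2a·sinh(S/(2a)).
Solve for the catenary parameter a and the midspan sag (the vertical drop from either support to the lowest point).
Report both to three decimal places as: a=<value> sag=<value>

seed: a₀ = √(S³/(24(L−S))) = √(24.776³/(24·7.305)) = 9.313889
iter 1: u=1.330057  f(a)=+6.740e-01  f'(a)=-1.864e+00  a ← 9.313889 − (+6.740e-01/-1.864e+00) = 9.675452
iter 2: u=1.280354  f(a)=+4.124e-02  f'(a)=-1.642e+00  a ← 9.675452 − (+4.124e-02/-1.642e+00) = 9.700559
iter 3: u=1.277040  f(a)=+1.766e-04  f'(a)=-1.628e+00  a ← 9.700559 − (+1.766e-04/-1.628e+00) = 9.700667
iter 4: u=1.277026  f(a)=+3.269e-09  f'(a)=-1.628e+00  a ← 9.700667 − (+3.269e-09/-1.628e+00) = 9.700667
iter 5: u=1.277026  f(a)=-7.105e-15  f'(a)=-1.628e+00  a ← 9.700667 − (-7.105e-15/-1.628e+00) = 9.700667
converged: |Δa| < 1e-12 after 5 iterations
sag = a·(cosh(S/(2a)) − 1) = 9.700667·(cosh(1.277026) − 1) = 9.045015
T_max/T_min = cosh(S/(2a)) = 1.932412

a=9.701 sag=9.045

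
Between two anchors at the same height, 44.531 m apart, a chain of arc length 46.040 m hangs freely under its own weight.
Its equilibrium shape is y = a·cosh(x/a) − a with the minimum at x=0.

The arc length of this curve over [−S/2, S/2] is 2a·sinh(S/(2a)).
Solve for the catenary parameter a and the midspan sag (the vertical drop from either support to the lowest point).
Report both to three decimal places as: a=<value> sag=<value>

a=49.628 sag=5.079

seed: a₀ = √(S³/(24(L−S))) = √(44.531³/(24·1.509)) = 49.379130
iter 1: u=0.450909  f(a)=+1.541e-02  f'(a)=-6.237e-02  a ← 49.379130 − (+1.541e-02/-6.237e-02) = 49.626279
iter 2: u=0.448663  f(a)=+1.165e-04  f'(a)=-6.143e-02  a ← 49.626279 − (+1.165e-04/-6.143e-02) = 49.628176
iter 3: u=0.448646  f(a)=+6.767e-09  f'(a)=-6.142e-02  a ← 49.628176 − (+6.767e-09/-6.142e-02) = 49.628176
iter 4: u=0.448646  f(a)=+0.000e+00  f'(a)=-6.142e-02  a ← 49.628176 − (+0.000e+00/-6.142e-02) = 49.628176
converged: |Δa| < 1e-12 after 4 iterations
sag = a·(cosh(S/(2a)) − 1) = 49.628176·(cosh(0.448646) − 1) = 5.079010
T_max/T_min = cosh(S/(2a)) = 1.102341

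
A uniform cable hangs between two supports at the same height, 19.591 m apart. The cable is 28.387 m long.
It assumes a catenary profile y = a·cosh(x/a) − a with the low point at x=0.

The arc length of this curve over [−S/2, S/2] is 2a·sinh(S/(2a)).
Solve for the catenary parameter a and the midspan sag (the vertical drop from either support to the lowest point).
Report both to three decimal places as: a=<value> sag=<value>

a=6.335 sag=9.208

seed: a₀ = √(S³/(24(L−S))) = √(19.591³/(24·8.796)) = 5.968108
iter 1: u=1.641307  f(a)=+1.264e+00  f'(a)=-3.822e+00  a ← 5.968108 − (+1.264e+00/-3.822e+00) = 6.298735
iter 2: u=1.555153  f(a)=+1.126e-01  f'(a)=-3.169e+00  a ← 6.298735 − (+1.126e-01/-3.169e+00) = 6.334275
iter 3: u=1.546428  f(a)=+1.088e-03  f'(a)=-3.108e+00  a ← 6.334275 − (+1.088e-03/-3.108e+00) = 6.334625
iter 4: u=1.546343  f(a)=+1.036e-07  f'(a)=-3.107e+00  a ← 6.334625 − (+1.036e-07/-3.107e+00) = 6.334625
iter 5: u=1.546343  f(a)=+0.000e+00  f'(a)=-3.107e+00  a ← 6.334625 − (+0.000e+00/-3.107e+00) = 6.334625
converged: |Δa| < 1e-12 after 5 iterations
sag = a·(cosh(S/(2a)) − 1) = 6.334625·(cosh(1.546343) − 1) = 9.208313
T_max/T_min = cosh(S/(2a)) = 2.453648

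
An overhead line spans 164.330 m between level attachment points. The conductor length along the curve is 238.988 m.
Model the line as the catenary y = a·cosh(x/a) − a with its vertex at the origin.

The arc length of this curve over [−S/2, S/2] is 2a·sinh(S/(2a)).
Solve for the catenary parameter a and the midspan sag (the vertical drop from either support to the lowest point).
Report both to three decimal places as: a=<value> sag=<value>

a=52.855 sag=77.806

seed: a₀ = √(S³/(24(L−S))) = √(164.330³/(24·74.658)) = 49.765857
iter 1: u=1.651032  f(a)=+1.086e+01  f'(a)=-3.902e+00  a ← 49.765857 − (+1.086e+01/-3.902e+00) = 52.549442
iter 2: u=1.563575  f(a)=+9.779e-01  f'(a)=-3.228e+00  a ← 52.549442 − (+9.779e-01/-3.228e+00) = 52.852359
iter 3: u=1.554614  f(a)=+9.660e-03  f'(a)=-3.165e+00  a ← 52.852359 − (+9.660e-03/-3.165e+00) = 52.855411
iter 4: u=1.554524  f(a)=+9.630e-07  f'(a)=-3.164e+00  a ← 52.855411 − (+9.630e-07/-3.164e+00) = 52.855411
iter 5: u=1.554524  f(a)=+5.684e-14  f'(a)=-3.164e+00  a ← 52.855411 − (+5.684e-14/-3.164e+00) = 52.855411
converged: |Δa| < 1e-12 after 5 iterations
sag = a·(cosh(S/(2a)) − 1) = 52.855411·(cosh(1.554524) − 1) = 77.806406
T_max/T_min = cosh(S/(2a)) = 2.472061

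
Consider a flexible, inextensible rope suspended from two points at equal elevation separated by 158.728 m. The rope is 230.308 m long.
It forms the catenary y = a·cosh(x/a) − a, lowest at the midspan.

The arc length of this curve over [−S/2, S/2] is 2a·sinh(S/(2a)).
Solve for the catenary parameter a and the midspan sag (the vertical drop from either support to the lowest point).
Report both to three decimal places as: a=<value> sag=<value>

a=51.223 sag=74.810

seed: a₀ = √(S³/(24(L−S))) = √(158.728³/(24·71.580)) = 48.247948
iter 1: u=1.644920  f(a)=+1.033e+01  f'(a)=-3.852e+00  a ← 48.247948 − (+1.033e+01/-3.852e+00) = 50.930414
iter 2: u=1.558283  f(a)=+9.242e-01  f'(a)=-3.191e+00  a ← 50.930414 − (+9.242e-01/-3.191e+00) = 51.220081
iter 3: u=1.549470  f(a)=+9.001e-03  f'(a)=-3.129e+00  a ← 51.220081 − (+9.001e-03/-3.129e+00) = 51.222957
iter 4: u=1.549383  f(a)=+8.721e-07  f'(a)=-3.128e+00  a ← 51.222957 − (+8.721e-07/-3.128e+00) = 51.222958
iter 5: u=1.549383  f(a)=+0.000e+00  f'(a)=-3.128e+00  a ← 51.222958 − (+0.000e+00/-3.128e+00) = 51.222958
converged: |Δa| < 1e-12 after 5 iterations
sag = a·(cosh(S/(2a)) − 1) = 51.222958·(cosh(1.549383) − 1) = 74.809717
T_max/T_min = cosh(S/(2a)) = 2.460472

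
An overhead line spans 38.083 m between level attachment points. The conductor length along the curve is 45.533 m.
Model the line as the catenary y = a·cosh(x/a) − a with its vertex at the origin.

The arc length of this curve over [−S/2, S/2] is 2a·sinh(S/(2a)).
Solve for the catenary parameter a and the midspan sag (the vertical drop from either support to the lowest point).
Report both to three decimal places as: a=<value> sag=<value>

seed: a₀ = √(S³/(24(L−S))) = √(38.083³/(24·7.450)) = 17.575714
iter 1: u=1.083398  f(a)=+4.496e-01  f'(a)=-9.515e-01  a ← 17.575714 − (+4.496e-01/-9.515e-01) = 18.048261
iter 2: u=1.055032  f(a)=+1.877e-02  f'(a)=-8.736e-01  a ← 18.048261 − (+1.877e-02/-8.736e-01) = 18.069750
iter 3: u=1.053778  f(a)=+3.588e-05  f'(a)=-8.702e-01  a ← 18.069750 − (+3.588e-05/-8.702e-01) = 18.069791
iter 4: u=1.053775  f(a)=+1.316e-10  f'(a)=-8.702e-01  a ← 18.069791 − (+1.316e-10/-8.702e-01) = 18.069791
iter 5: u=1.053775  f(a)=+0.000e+00  f'(a)=-8.702e-01  a ← 18.069791 − (+0.000e+00/-8.702e-01) = 18.069791
converged: |Δa| < 1e-12 after 5 iterations
sag = a·(cosh(S/(2a)) − 1) = 18.069791·(cosh(1.053775) − 1) = 10.996183
T_max/T_min = cosh(S/(2a)) = 1.608540

a=18.070 sag=10.996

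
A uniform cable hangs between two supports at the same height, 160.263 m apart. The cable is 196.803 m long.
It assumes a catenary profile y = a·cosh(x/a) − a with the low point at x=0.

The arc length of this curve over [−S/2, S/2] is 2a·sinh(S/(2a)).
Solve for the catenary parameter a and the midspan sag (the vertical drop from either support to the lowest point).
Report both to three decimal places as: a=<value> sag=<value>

a=70.741 sag=50.450

seed: a₀ = √(S³/(24(L−S))) = √(160.263³/(24·36.540)) = 68.510953
iter 1: u=1.169616  f(a)=+2.582e+00  f'(a)=-1.220e+00  a ← 68.510953 − (+2.582e+00/-1.220e+00) = 70.627729
iter 2: u=1.134561  f(a)=+1.245e-01  f'(a)=-1.105e+00  a ← 70.627729 − (+1.245e-01/-1.105e+00) = 70.740423
iter 3: u=1.132754  f(a)=+3.219e-04  f'(a)=-1.099e+00  a ← 70.740423 − (+3.219e-04/-1.099e+00) = 70.740716
iter 4: u=1.132749  f(a)=+2.165e-09  f'(a)=-1.099e+00  a ← 70.740716 − (+2.165e-09/-1.099e+00) = 70.740716
iter 5: u=1.132749  f(a)=-5.684e-14  f'(a)=-1.099e+00  a ← 70.740716 − (-5.684e-14/-1.099e+00) = 70.740716
converged: |Δa| < 1e-12 after 5 iterations
sag = a·(cosh(S/(2a)) − 1) = 70.740716·(cosh(1.132749) − 1) = 50.449647
T_max/T_min = cosh(S/(2a)) = 1.713163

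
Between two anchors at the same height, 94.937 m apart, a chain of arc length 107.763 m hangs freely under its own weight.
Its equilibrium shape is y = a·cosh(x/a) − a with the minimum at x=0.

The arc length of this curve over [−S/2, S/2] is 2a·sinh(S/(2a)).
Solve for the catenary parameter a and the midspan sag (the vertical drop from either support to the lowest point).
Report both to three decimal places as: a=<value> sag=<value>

seed: a₀ = √(S³/(24(L−S))) = √(94.937³/(24·12.826)) = 52.723231
iter 1: u=0.900334  f(a)=+5.300e-01  f'(a)=-5.271e-01  a ← 52.723231 − (+5.300e-01/-5.271e-01) = 53.728630
iter 2: u=0.883486  f(a)=+1.554e-02  f'(a)=-4.966e-01  a ← 53.728630 − (+1.554e-02/-4.966e-01) = 53.759920
iter 3: u=0.882972  f(a)=+1.425e-05  f'(a)=-4.957e-01  a ← 53.759920 − (+1.425e-05/-4.957e-01) = 53.759949
iter 4: u=0.882971  f(a)=+1.199e-11  f'(a)=-4.957e-01  a ← 53.759949 − (+1.199e-11/-4.957e-01) = 53.759949
converged: |Δa| < 1e-12 after 4 iterations
sag = a·(cosh(S/(2a)) − 1) = 53.759949·(cosh(0.882971) − 1) = 22.354098
T_max/T_min = cosh(S/(2a)) = 1.415813

a=53.760 sag=22.354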